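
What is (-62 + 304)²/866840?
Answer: 14641/216710 ≈ 0.067560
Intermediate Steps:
(-62 + 304)²/866840 = 242²*(1/866840) = 58564*(1/866840) = 14641/216710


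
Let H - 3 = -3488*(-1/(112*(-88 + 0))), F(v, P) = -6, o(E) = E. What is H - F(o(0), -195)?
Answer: 2663/308 ≈ 8.6461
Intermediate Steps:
H = 815/308 (H = 3 - 3488*(-1/(112*(-88 + 0))) = 3 - 3488/((-88*(-112))) = 3 - 3488/9856 = 3 - 3488*1/9856 = 3 - 109/308 = 815/308 ≈ 2.6461)
H - F(o(0), -195) = 815/308 - 1*(-6) = 815/308 + 6 = 2663/308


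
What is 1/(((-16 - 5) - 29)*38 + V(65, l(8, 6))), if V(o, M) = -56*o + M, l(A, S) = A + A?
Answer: -1/5524 ≈ -0.00018103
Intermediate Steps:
l(A, S) = 2*A
V(o, M) = M - 56*o
1/(((-16 - 5) - 29)*38 + V(65, l(8, 6))) = 1/(((-16 - 5) - 29)*38 + (2*8 - 56*65)) = 1/((-21 - 29)*38 + (16 - 3640)) = 1/(-50*38 - 3624) = 1/(-1900 - 3624) = 1/(-5524) = -1/5524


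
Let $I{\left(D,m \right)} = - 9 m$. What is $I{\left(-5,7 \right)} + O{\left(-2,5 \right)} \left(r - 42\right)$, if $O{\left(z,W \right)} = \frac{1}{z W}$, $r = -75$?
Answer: $- \frac{513}{10} \approx -51.3$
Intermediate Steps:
$O{\left(z,W \right)} = \frac{1}{W z}$
$I{\left(-5,7 \right)} + O{\left(-2,5 \right)} \left(r - 42\right) = \left(-9\right) 7 + \frac{1}{5 \left(-2\right)} \left(-75 - 42\right) = -63 + \frac{1}{5} \left(- \frac{1}{2}\right) \left(-117\right) = -63 - - \frac{117}{10} = -63 + \frac{117}{10} = - \frac{513}{10}$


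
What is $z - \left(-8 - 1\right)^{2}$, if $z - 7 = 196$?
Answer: $122$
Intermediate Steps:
$z = 203$ ($z = 7 + 196 = 203$)
$z - \left(-8 - 1\right)^{2} = 203 - \left(-8 - 1\right)^{2} = 203 - \left(-9\right)^{2} = 203 - 81 = 122$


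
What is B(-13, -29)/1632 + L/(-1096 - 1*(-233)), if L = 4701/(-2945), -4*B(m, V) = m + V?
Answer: 22905433/2765190080 ≈ 0.0082835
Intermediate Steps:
B(m, V) = -V/4 - m/4 (B(m, V) = -(m + V)/4 = -(V + m)/4 = -V/4 - m/4)
L = -4701/2945 (L = 4701*(-1/2945) = -4701/2945 ≈ -1.5963)
B(-13, -29)/1632 + L/(-1096 - 1*(-233)) = (-¼*(-29) - ¼*(-13))/1632 - 4701/(2945*(-1096 - 1*(-233))) = (29/4 + 13/4)*(1/1632) - 4701/(2945*(-1096 + 233)) = (21/2)*(1/1632) - 4701/2945/(-863) = 7/1088 - 4701/2945*(-1/863) = 7/1088 + 4701/2541535 = 22905433/2765190080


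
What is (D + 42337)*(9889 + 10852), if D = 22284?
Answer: 1340304161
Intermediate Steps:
(D + 42337)*(9889 + 10852) = (22284 + 42337)*(9889 + 10852) = 64621*20741 = 1340304161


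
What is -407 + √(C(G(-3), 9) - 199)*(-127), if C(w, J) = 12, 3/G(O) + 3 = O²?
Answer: -407 - 127*I*√187 ≈ -407.0 - 1736.7*I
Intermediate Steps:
G(O) = 3/(-3 + O²)
-407 + √(C(G(-3), 9) - 199)*(-127) = -407 + √(12 - 199)*(-127) = -407 + √(-187)*(-127) = -407 + (I*√187)*(-127) = -407 - 127*I*√187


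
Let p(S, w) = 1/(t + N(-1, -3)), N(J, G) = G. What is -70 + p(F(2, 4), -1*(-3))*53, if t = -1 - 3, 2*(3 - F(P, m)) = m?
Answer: -543/7 ≈ -77.571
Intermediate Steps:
F(P, m) = 3 - m/2
t = -4
p(S, w) = -⅐ (p(S, w) = 1/(-4 - 3) = 1/(-7) = -⅐)
-70 + p(F(2, 4), -1*(-3))*53 = -70 - ⅐*53 = -70 - 53/7 = -543/7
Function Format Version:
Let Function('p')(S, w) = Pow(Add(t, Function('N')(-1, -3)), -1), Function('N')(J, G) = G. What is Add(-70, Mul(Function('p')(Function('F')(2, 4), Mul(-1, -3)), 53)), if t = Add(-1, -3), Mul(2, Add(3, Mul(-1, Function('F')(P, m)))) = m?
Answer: Rational(-543, 7) ≈ -77.571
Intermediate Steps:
Function('F')(P, m) = Add(3, Mul(Rational(-1, 2), m))
t = -4
Function('p')(S, w) = Rational(-1, 7) (Function('p')(S, w) = Pow(Add(-4, -3), -1) = Pow(-7, -1) = Rational(-1, 7))
Add(-70, Mul(Function('p')(Function('F')(2, 4), Mul(-1, -3)), 53)) = Add(-70, Mul(Rational(-1, 7), 53)) = Add(-70, Rational(-53, 7)) = Rational(-543, 7)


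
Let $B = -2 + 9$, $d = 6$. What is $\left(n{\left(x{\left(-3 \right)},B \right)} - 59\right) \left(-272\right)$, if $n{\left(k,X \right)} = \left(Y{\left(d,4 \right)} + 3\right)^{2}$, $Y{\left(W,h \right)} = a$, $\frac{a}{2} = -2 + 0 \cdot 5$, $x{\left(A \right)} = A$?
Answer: $15776$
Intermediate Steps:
$B = 7$
$a = -4$ ($a = 2 \left(-2 + 0 \cdot 5\right) = 2 \left(-2 + 0\right) = 2 \left(-2\right) = -4$)
$Y{\left(W,h \right)} = -4$
$n{\left(k,X \right)} = 1$ ($n{\left(k,X \right)} = \left(-4 + 3\right)^{2} = \left(-1\right)^{2} = 1$)
$\left(n{\left(x{\left(-3 \right)},B \right)} - 59\right) \left(-272\right) = \left(1 - 59\right) \left(-272\right) = \left(-58\right) \left(-272\right) = 15776$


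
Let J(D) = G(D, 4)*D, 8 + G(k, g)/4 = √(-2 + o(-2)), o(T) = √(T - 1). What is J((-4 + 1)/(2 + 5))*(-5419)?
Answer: -520224/7 + 65028*√(-2 + I*√3)/7 ≈ -69039.0 + 14158.0*I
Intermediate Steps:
o(T) = √(-1 + T)
G(k, g) = -32 + 4*√(-2 + I*√3) (G(k, g) = -32 + 4*√(-2 + √(-1 - 2)) = -32 + 4*√(-2 + √(-3)) = -32 + 4*√(-2 + I*√3))
J(D) = D*(-32 + 4*√(-2 + I*√3)) (J(D) = (-32 + 4*√(-2 + I*√3))*D = D*(-32 + 4*√(-2 + I*√3)))
J((-4 + 1)/(2 + 5))*(-5419) = (4*((-4 + 1)/(2 + 5))*(-8 + √(-2 + I*√3)))*(-5419) = (4*(-3/7)*(-8 + √(-2 + I*√3)))*(-5419) = (96/7 - 12*√(-2 + I*√3)/7)*(-5419) = -520224/7 + 65028*√(-2 + I*√3)/7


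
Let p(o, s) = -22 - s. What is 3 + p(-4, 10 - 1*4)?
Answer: -25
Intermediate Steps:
3 + p(-4, 10 - 1*4) = 3 + (-22 - (10 - 1*4)) = 3 + (-22 - (10 - 4)) = 3 + (-22 - 1*6) = 3 + (-22 - 6) = 3 - 28 = -25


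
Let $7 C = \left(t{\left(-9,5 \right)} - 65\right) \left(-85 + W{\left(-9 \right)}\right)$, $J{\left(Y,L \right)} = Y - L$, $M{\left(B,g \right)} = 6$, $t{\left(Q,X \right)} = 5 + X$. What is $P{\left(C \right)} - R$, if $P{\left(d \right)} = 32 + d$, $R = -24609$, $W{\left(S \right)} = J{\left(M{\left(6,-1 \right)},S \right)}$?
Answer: $25191$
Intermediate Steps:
$W{\left(S \right)} = 6 - S$
$C = 550$ ($C = \frac{\left(\left(5 + 5\right) - 65\right) \left(-85 + \left(6 - -9\right)\right)}{7} = \frac{\left(10 - 65\right) \left(-85 + \left(6 + 9\right)\right)}{7} = \frac{\left(-55\right) \left(-85 + 15\right)}{7} = \frac{\left(-55\right) \left(-70\right)}{7} = \frac{1}{7} \cdot 3850 = 550$)
$P{\left(C \right)} - R = \left(32 + 550\right) - -24609 = 582 + 24609 = 25191$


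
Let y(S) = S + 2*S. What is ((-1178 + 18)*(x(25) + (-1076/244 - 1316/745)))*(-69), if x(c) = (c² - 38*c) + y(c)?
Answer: -186364031448/9089 ≈ -2.0504e+7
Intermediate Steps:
y(S) = 3*S
x(c) = c² - 35*c (x(c) = (c² - 38*c) + 3*c = c² - 35*c)
((-1178 + 18)*(x(25) + (-1076/244 - 1316/745)))*(-69) = ((-1178 + 18)*(25*(-35 + 25) + (-1076/244 - 1316/745)))*(-69) = -1160*(25*(-10) + (-1076*1/244 - 1316*1/745))*(-69) = -1160*(-250 + (-269/61 - 1316/745))*(-69) = -1160*(-250 - 280681/45445)*(-69) = -1160*(-11641931/45445)*(-69) = (2700927992/9089)*(-69) = -186364031448/9089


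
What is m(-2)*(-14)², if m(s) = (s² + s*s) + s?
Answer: 1176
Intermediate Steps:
m(s) = s + 2*s² (m(s) = (s² + s²) + s = 2*s² + s = s + 2*s²)
m(-2)*(-14)² = -2*(1 + 2*(-2))*(-14)² = -2*(1 - 4)*196 = -2*(-3)*196 = 6*196 = 1176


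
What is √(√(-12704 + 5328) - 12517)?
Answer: √(-12517 + 4*I*√461) ≈ 0.3838 + 111.88*I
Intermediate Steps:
√(√(-12704 + 5328) - 12517) = √(√(-7376) - 12517) = √(4*I*√461 - 12517) = √(-12517 + 4*I*√461)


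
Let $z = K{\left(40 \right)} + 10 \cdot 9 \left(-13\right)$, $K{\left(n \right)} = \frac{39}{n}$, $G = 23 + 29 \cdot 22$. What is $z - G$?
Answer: $- \frac{73201}{40} \approx -1830.0$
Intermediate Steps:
$G = 661$ ($G = 23 + 638 = 661$)
$z = - \frac{46761}{40}$ ($z = \frac{39}{40} + 10 \cdot 9 \left(-13\right) = 39 \cdot \frac{1}{40} + 90 \left(-13\right) = \frac{39}{40} - 1170 = - \frac{46761}{40} \approx -1169.0$)
$z - G = - \frac{46761}{40} - 661 = - \frac{73201}{40}$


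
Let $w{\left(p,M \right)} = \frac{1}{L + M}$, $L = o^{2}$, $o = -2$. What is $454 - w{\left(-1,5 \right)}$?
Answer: $\frac{4085}{9} \approx 453.89$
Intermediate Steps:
$L = 4$ ($L = \left(-2\right)^{2} = 4$)
$w{\left(p,M \right)} = \frac{1}{4 + M}$
$454 - w{\left(-1,5 \right)} = 454 - \frac{1}{4 + 5} = 454 - \frac{1}{9} = \frac{4085}{9}$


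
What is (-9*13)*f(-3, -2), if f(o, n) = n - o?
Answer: -117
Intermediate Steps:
(-9*13)*f(-3, -2) = (-9*13)*(-2 - 1*(-3)) = -117*(-2 + 3) = -117*1 = -117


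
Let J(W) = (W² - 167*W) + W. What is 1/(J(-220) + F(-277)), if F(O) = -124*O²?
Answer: -1/9429476 ≈ -1.0605e-7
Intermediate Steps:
J(W) = W² - 166*W
1/(J(-220) + F(-277)) = 1/(-220*(-166 - 220) - 124*(-277)²) = 1/(-220*(-386) - 124*76729) = 1/(84920 - 9514396) = 1/(-9429476) = -1/9429476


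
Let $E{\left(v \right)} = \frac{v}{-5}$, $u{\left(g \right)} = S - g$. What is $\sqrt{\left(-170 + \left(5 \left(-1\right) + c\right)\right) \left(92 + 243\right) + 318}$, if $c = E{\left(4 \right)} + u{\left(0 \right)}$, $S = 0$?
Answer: $5 i \sqrt{2343} \approx 242.02 i$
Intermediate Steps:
$u{\left(g \right)} = - g$ ($u{\left(g \right)} = 0 - g = - g$)
$E{\left(v \right)} = - \frac{v}{5}$ ($E{\left(v \right)} = v \left(- \frac{1}{5}\right) = - \frac{v}{5}$)
$c = - \frac{4}{5}$ ($c = \left(- \frac{1}{5}\right) 4 - 0 = - \frac{4}{5} + 0 = - \frac{4}{5} \approx -0.8$)
$\sqrt{\left(-170 + \left(5 \left(-1\right) + c\right)\right) \left(92 + 243\right) + 318} = \sqrt{\left(-170 + \left(5 \left(-1\right) - \frac{4}{5}\right)\right) \left(92 + 243\right) + 318} = \sqrt{\left(-170 - \frac{29}{5}\right) 335 + 318} = \sqrt{\left(- \frac{879}{5}\right) 335 + 318} = \sqrt{-58893 + 318} = \sqrt{-58575} = 5 i \sqrt{2343}$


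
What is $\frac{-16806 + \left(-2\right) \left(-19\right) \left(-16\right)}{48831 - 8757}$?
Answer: $- \frac{8707}{20037} \approx -0.43455$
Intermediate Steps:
$\frac{-16806 + \left(-2\right) \left(-19\right) \left(-16\right)}{48831 - 8757} = \frac{-16806 + 38 \left(-16\right)}{40074} = \left(-16806 - 608\right) \frac{1}{40074} = \left(-17414\right) \frac{1}{40074} = - \frac{8707}{20037}$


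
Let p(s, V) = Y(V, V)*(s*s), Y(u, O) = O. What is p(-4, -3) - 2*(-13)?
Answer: -22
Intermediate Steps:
p(s, V) = V*s² (p(s, V) = V*(s*s) = V*s²)
p(-4, -3) - 2*(-13) = -3*(-4)² - 2*(-13) = -3*16 + 26 = -48 + 26 = -22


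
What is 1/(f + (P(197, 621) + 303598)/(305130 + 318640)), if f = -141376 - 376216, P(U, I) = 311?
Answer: -623770/322858057931 ≈ -1.9320e-6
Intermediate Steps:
f = -517592
1/(f + (P(197, 621) + 303598)/(305130 + 318640)) = 1/(-517592 + (311 + 303598)/(305130 + 318640)) = 1/(-517592 + 303909/623770) = 1/(-322858057931/623770) = -623770/322858057931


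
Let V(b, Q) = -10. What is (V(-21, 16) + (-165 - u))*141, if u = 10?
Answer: -26085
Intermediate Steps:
(V(-21, 16) + (-165 - u))*141 = (-10 + (-165 - 1*10))*141 = (-10 + (-165 - 10))*141 = (-10 - 175)*141 = -185*141 = -26085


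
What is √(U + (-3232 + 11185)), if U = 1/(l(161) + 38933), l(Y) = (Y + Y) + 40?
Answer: 4*√767512729945/39295 ≈ 89.180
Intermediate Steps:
l(Y) = 40 + 2*Y (l(Y) = 2*Y + 40 = 40 + 2*Y)
U = 1/39295 (U = 1/((40 + 2*161) + 38933) = 1/((40 + 322) + 38933) = 1/(362 + 38933) = 1/39295 ≈ 2.5449e-5)
√(U + (-3232 + 11185)) = √(1/39295 + (-3232 + 11185)) = √(1/39295 + 7953) = √(312513136/39295) = 4*√767512729945/39295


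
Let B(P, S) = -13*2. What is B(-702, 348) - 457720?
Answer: -457746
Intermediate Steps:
B(P, S) = -26
B(-702, 348) - 457720 = -26 - 457720 = -457746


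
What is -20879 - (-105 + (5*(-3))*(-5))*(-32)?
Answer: -21839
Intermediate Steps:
-20879 - (-105 + (5*(-3))*(-5))*(-32) = -20879 - (-105 - 15*(-5))*(-32) = -20879 - (-105 + 75)*(-32) = -20879 - (-30)*(-32) = -20879 - 1*960 = -20879 - 960 = -21839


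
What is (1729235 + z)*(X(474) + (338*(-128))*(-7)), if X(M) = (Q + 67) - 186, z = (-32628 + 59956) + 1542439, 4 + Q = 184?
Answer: 999297396818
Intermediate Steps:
Q = 180 (Q = -4 + 184 = 180)
z = 1569767 (z = 27328 + 1542439 = 1569767)
X(M) = 61 (X(M) = (180 + 67) - 186 = 247 - 186 = 61)
(1729235 + z)*(X(474) + (338*(-128))*(-7)) = (1729235 + 1569767)*(61 + (338*(-128))*(-7)) = 3299002*(61 - 43264*(-7)) = 3299002*(61 + 302848) = 3299002*302909 = 999297396818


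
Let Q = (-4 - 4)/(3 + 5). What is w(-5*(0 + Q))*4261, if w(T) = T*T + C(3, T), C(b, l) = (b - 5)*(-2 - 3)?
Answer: 149135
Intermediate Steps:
Q = -1 (Q = -8/8 = -8*⅛ = -1)
C(b, l) = 25 - 5*b (C(b, l) = (-5 + b)*(-5) = 25 - 5*b)
w(T) = 10 + T² (w(T) = T*T + (25 - 5*3) = T² + (25 - 15) = T² + 10 = 10 + T²)
w(-5*(0 + Q))*4261 = (10 + (-5*(0 - 1))²)*4261 = (10 + (-5*(-1))²)*4261 = (10 + 5²)*4261 = (10 + 25)*4261 = 35*4261 = 149135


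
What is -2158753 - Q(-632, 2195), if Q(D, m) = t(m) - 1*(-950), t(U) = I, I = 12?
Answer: -2159715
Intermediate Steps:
t(U) = 12
Q(D, m) = 962 (Q(D, m) = 12 - 1*(-950) = 12 + 950 = 962)
-2158753 - Q(-632, 2195) = -2158753 - 1*962 = -2158753 - 962 = -2159715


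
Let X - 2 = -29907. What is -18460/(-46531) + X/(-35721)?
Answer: 2050919215/1662133851 ≈ 1.2339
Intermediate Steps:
X = -29905 (X = 2 - 29907 = -29905)
-18460/(-46531) + X/(-35721) = -18460/(-46531) - 29905/(-35721) = -18460*(-1/46531) - 29905*(-1/35721) = 18460/46531 + 29905/35721 = 2050919215/1662133851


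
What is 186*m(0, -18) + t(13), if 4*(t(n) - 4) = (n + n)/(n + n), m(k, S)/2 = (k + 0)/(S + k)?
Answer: 17/4 ≈ 4.2500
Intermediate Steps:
m(k, S) = 2*k/(S + k) (m(k, S) = 2*((k + 0)/(S + k)) = 2*(k/(S + k)) = 2*k/(S + k))
t(n) = 17/4 (t(n) = 4 + ((n + n)/(n + n))/4 = 4 + ((2*n)/((2*n)))/4 = 4 + ((2*n)*(1/(2*n)))/4 = 4 + (¼)*1 = 4 + ¼ = 17/4)
186*m(0, -18) + t(13) = 186*(2*0/(-18 + 0)) + 17/4 = 186*(2*0/(-18)) + 17/4 = 186*(2*0*(-1/18)) + 17/4 = 186*0 + 17/4 = 0 + 17/4 = 17/4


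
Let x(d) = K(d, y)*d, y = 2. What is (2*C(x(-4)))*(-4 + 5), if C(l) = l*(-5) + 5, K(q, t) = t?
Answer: 90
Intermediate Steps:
x(d) = 2*d
C(l) = 5 - 5*l (C(l) = -5*l + 5 = 5 - 5*l)
(2*C(x(-4)))*(-4 + 5) = (2*(5 - 10*(-4)))*(-4 + 5) = (2*(5 - 5*(-8)))*1 = (2*(5 + 40))*1 = (2*45)*1 = 90*1 = 90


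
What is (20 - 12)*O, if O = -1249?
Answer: -9992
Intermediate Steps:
(20 - 12)*O = (20 - 12)*(-1249) = 8*(-1249) = -9992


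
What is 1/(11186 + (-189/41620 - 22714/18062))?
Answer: 375870220/4204009895721 ≈ 8.9408e-5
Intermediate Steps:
1/(11186 + (-189/41620 - 22714/18062)) = 1/(11186 + (-189*1/41620 - 22714*1/18062)) = 1/(11186 + (-189/41620 - 11357/9031)) = 1/(11186 - 474385199/375870220) = 1/(4204009895721/375870220) = 375870220/4204009895721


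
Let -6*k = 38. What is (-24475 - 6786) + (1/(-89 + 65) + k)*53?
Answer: -252791/8 ≈ -31599.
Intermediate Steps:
k = -19/3 (k = -⅙*38 = -19/3 ≈ -6.3333)
(-24475 - 6786) + (1/(-89 + 65) + k)*53 = (-24475 - 6786) + (1/(-89 + 65) - 19/3)*53 = -31261 + (1/(-24) - 19/3)*53 = -31261 + (-1/24 - 19/3)*53 = -31261 - 51/8*53 = -31261 - 2703/8 = -252791/8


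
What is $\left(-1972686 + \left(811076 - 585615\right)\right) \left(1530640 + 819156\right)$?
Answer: $-4105622316100$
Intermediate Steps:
$\left(-1972686 + \left(811076 - 585615\right)\right) \left(1530640 + 819156\right) = \left(-1972686 + \left(811076 - 585615\right)\right) 2349796 = \left(-1972686 + 225461\right) 2349796 = \left(-1747225\right) 2349796 = -4105622316100$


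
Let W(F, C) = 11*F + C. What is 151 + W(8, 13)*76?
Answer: 7827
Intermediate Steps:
W(F, C) = C + 11*F
151 + W(8, 13)*76 = 151 + (13 + 11*8)*76 = 151 + (13 + 88)*76 = 151 + 101*76 = 151 + 7676 = 7827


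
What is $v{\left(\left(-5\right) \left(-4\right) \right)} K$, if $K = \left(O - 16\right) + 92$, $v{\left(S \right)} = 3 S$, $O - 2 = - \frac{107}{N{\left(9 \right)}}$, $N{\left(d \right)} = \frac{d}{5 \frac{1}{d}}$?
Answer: $\frac{115660}{27} \approx 4283.7$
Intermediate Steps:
$N{\left(d \right)} = \frac{d^{2}}{5}$ ($N{\left(d \right)} = d \frac{d}{5} = \frac{d^{2}}{5}$)
$O = - \frac{373}{81}$ ($O = 2 - \frac{107}{\frac{1}{5} \cdot 9^{2}} = 2 - \frac{107}{\frac{1}{5} \cdot 81} = 2 - \frac{107}{\frac{81}{5}} = 2 - \frac{535}{81} = - \frac{373}{81} \approx -4.6049$)
$K = \frac{5783}{81}$ ($K = \left(- \frac{373}{81} - 16\right) + 92 = - \frac{1669}{81} + 92 = \frac{5783}{81} \approx 71.395$)
$v{\left(\left(-5\right) \left(-4\right) \right)} K = 3 \left(\left(-5\right) \left(-4\right)\right) \frac{5783}{81} = 3 \cdot 20 \cdot \frac{5783}{81} = 60 \cdot \frac{5783}{81} = \frac{115660}{27}$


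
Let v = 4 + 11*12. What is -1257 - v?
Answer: -1393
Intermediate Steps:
v = 136 (v = 4 + 132 = 136)
-1257 - v = -1257 - 1*136 = -1257 - 136 = -1393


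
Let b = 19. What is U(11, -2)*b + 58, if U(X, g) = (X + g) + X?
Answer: 438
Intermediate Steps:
U(X, g) = g + 2*X
U(11, -2)*b + 58 = (-2 + 2*11)*19 + 58 = (-2 + 22)*19 + 58 = 20*19 + 58 = 380 + 58 = 438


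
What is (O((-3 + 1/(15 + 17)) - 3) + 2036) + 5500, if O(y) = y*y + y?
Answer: 7747233/1024 ≈ 7565.7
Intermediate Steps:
O(y) = y + y² (O(y) = y² + y = y + y²)
(O((-3 + 1/(15 + 17)) - 3) + 2036) + 5500 = (((-3 + 1/(15 + 17)) - 3)*(1 + ((-3 + 1/(15 + 17)) - 3)) + 2036) + 5500 = (((-3 + 1/32) - 3)*(1 + ((-3 + 1/32) - 3)) + 2036) + 5500 = ((-95/32 - 3)*(1 + (-95/32 - 3)) + 2036) + 5500 = (-191*(1 - 191/32)/32 + 2036) + 5500 = (-191/32*(-159/32) + 2036) + 5500 = (30369/1024 + 2036) + 5500 = 2115233/1024 + 5500 = 7747233/1024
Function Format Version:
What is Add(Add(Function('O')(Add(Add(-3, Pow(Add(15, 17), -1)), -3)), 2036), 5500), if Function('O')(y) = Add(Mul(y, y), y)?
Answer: Rational(7747233, 1024) ≈ 7565.7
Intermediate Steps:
Function('O')(y) = Add(y, Pow(y, 2)) (Function('O')(y) = Add(Pow(y, 2), y) = Add(y, Pow(y, 2)))
Add(Add(Function('O')(Add(Add(-3, Pow(Add(15, 17), -1)), -3)), 2036), 5500) = Add(Add(Mul(Add(Add(-3, Pow(Add(15, 17), -1)), -3), Add(1, Add(Add(-3, Pow(Add(15, 17), -1)), -3))), 2036), 5500) = Add(Add(Mul(Add(Add(-3, Pow(32, -1)), -3), Add(1, Add(Add(-3, Pow(32, -1)), -3))), 2036), 5500) = Add(Add(Mul(Add(Add(-3, Rational(1, 32)), -3), Add(1, Add(Add(-3, Rational(1, 32)), -3))), 2036), 5500) = Add(Add(Mul(Add(Rational(-95, 32), -3), Add(1, Add(Rational(-95, 32), -3))), 2036), 5500) = Add(Add(Mul(Rational(-191, 32), Add(1, Rational(-191, 32))), 2036), 5500) = Add(Add(Mul(Rational(-191, 32), Rational(-159, 32)), 2036), 5500) = Add(Add(Rational(30369, 1024), 2036), 5500) = Add(Rational(2115233, 1024), 5500) = Rational(7747233, 1024)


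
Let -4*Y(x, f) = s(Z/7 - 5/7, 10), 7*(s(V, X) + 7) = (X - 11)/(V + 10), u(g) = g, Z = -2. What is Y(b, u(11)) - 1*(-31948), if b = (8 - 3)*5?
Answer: 4025669/126 ≈ 31950.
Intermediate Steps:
b = 25 (b = 5*5 = 25)
s(V, X) = -7 + (-11 + X)/(7*(10 + V)) (s(V, X) = -7 + ((X - 11)/(V + 10))/7 = -7 + ((-11 + X)/(10 + V))/7 = -7 + (-11 + X)/(7*(10 + V)))
Y(x, f) = 221/126 (Y(x, f) = -(-501 + 10 - 49*(-2/7 - 5/7))/(28*(10 + (-2/7 - 5/7))) = -(-501 + 10 - 49*(-1))/(28*(10 - 1)) = -(-501 + 10 + 49)/(28*9) = -(-442)/(28*9) = -¼*(-442/63) = 221/126)
Y(b, u(11)) - 1*(-31948) = 221/126 - 1*(-31948) = 221/126 + 31948 = 4025669/126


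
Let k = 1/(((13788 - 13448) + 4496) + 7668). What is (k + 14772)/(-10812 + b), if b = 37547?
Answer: 184709089/334294440 ≈ 0.55253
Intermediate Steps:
k = 1/12504 (k = 1/((340 + 4496) + 7668) = 1/(4836 + 7668) = 1/12504 ≈ 7.9974e-5)
(k + 14772)/(-10812 + b) = (1/12504 + 14772)/(-10812 + 37547) = (184709089/12504)/26735 = (184709089/12504)*(1/26735) = 184709089/334294440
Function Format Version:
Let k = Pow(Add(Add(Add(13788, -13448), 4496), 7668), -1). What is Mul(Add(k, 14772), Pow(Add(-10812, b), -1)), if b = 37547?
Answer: Rational(184709089, 334294440) ≈ 0.55253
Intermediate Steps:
k = Rational(1, 12504) (k = Pow(Add(Add(340, 4496), 7668), -1) = Pow(Add(4836, 7668), -1) = Pow(12504, -1) = Rational(1, 12504) ≈ 7.9974e-5)
Mul(Add(k, 14772), Pow(Add(-10812, b), -1)) = Mul(Add(Rational(1, 12504), 14772), Pow(Add(-10812, 37547), -1)) = Mul(Rational(184709089, 12504), Pow(26735, -1)) = Mul(Rational(184709089, 12504), Rational(1, 26735)) = Rational(184709089, 334294440)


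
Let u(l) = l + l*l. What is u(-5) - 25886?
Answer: -25866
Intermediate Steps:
u(l) = l + l**2
u(-5) - 25886 = -5*(1 - 5) - 25886 = -5*(-4) - 25886 = 20 - 25886 = -25866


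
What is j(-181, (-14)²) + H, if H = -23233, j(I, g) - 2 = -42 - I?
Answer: -23092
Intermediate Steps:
j(I, g) = -40 - I (j(I, g) = 2 + (-42 - I) = -40 - I)
j(-181, (-14)²) + H = (-40 - 1*(-181)) - 23233 = (-40 + 181) - 23233 = 141 - 23233 = -23092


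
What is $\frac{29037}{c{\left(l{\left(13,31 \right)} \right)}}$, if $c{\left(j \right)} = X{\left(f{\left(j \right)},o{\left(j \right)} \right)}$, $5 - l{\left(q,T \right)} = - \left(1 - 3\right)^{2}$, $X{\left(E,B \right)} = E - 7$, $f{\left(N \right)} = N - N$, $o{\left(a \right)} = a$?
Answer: $- \frac{29037}{7} \approx -4148.1$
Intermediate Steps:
$f{\left(N \right)} = 0$
$X{\left(E,B \right)} = -7 + E$ ($X{\left(E,B \right)} = E - 7 = -7 + E$)
$l{\left(q,T \right)} = 9$ ($l{\left(q,T \right)} = 5 - - \left(1 - 3\right)^{2} = 5 - - \left(-2\right)^{2} = 5 - \left(-1\right) 4 = 5 - -4 = 5 + 4 = 9$)
$c{\left(j \right)} = -7$ ($c{\left(j \right)} = -7 + 0 = -7$)
$\frac{29037}{c{\left(l{\left(13,31 \right)} \right)}} = \frac{29037}{-7} = 29037 \left(- \frac{1}{7}\right) = - \frac{29037}{7}$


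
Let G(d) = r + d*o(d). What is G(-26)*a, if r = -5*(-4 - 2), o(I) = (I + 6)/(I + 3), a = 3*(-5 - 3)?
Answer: -4080/23 ≈ -177.39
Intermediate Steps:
a = -24 (a = 3*(-8) = -24)
o(I) = (6 + I)/(3 + I)
r = 30 (r = -5*(-6) = 30)
G(d) = 30 + d*(6 + d)/(3 + d) (G(d) = 30 + d*((6 + d)/(3 + d)) = 30 + d*(6 + d)/(3 + d))
G(-26)*a = ((90 + (-26)² + 36*(-26))/(3 - 26))*(-24) = ((90 + 676 - 936)/(-23))*(-24) = -1/23*(-170)*(-24) = (170/23)*(-24) = -4080/23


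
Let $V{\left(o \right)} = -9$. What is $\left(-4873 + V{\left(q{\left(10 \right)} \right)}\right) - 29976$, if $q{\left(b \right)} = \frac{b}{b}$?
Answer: $-34858$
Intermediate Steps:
$q{\left(b \right)} = 1$
$\left(-4873 + V{\left(q{\left(10 \right)} \right)}\right) - 29976 = \left(-4873 - 9\right) - 29976 = -4882 - 29976 = -34858$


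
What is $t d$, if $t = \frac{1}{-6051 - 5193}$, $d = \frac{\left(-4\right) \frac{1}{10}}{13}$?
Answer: $\frac{1}{365430} \approx 2.7365 \cdot 10^{-6}$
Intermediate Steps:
$d = - \frac{2}{65}$ ($d = \left(-4\right) \frac{1}{10} \cdot \frac{1}{13} = \left(- \frac{2}{5}\right) \frac{1}{13} = - \frac{2}{65} \approx -0.030769$)
$t = - \frac{1}{11244}$ ($t = \frac{1}{-11244} = - \frac{1}{11244} \approx -8.8936 \cdot 10^{-5}$)
$t d = \left(- \frac{1}{11244}\right) \left(- \frac{2}{65}\right) = \frac{1}{365430}$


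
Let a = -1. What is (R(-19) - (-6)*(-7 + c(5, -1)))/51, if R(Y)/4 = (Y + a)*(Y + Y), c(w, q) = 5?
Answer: 3028/51 ≈ 59.373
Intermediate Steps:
R(Y) = 8*Y*(-1 + Y) (R(Y) = 4*((Y - 1)*(Y + Y)) = 4*((-1 + Y)*(2*Y)) = 4*(2*Y*(-1 + Y)) = 8*Y*(-1 + Y))
(R(-19) - (-6)*(-7 + c(5, -1)))/51 = (8*(-19)*(-1 - 19) - (-6)*(-7 + 5))/51 = (8*(-19)*(-20) - (-6)*(-2))*(1/51) = (3040 - 1*12)*(1/51) = (3040 - 12)*(1/51) = 3028*(1/51) = 3028/51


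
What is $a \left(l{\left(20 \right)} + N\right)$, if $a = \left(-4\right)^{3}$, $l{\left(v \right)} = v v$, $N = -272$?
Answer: $-8192$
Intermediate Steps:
$l{\left(v \right)} = v^{2}$
$a = -64$
$a \left(l{\left(20 \right)} + N\right) = - 64 \left(20^{2} - 272\right) = - 64 \left(400 - 272\right) = \left(-64\right) 128 = -8192$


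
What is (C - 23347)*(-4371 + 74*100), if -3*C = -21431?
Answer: -147239690/3 ≈ -4.9080e+7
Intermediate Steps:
C = 21431/3 (C = -1/3*(-21431) = 21431/3 ≈ 7143.7)
(C - 23347)*(-4371 + 74*100) = (21431/3 - 23347)*(-4371 + 74*100) = -48610*(-4371 + 7400)/3 = -48610/3*3029 = -147239690/3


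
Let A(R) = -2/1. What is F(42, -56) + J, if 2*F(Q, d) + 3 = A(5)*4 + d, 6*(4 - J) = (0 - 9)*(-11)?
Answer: -46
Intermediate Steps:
A(R) = -2 (A(R) = -2*1 = -2)
J = -25/2 (J = 4 - (0 - 9)*(-11)/6 = 4 - (-3)*(-11)/2 = 4 - ⅙*99 = 4 - 33/2 = -25/2 ≈ -12.500)
F(Q, d) = -11/2 + d/2 (F(Q, d) = -3/2 + (-2*4 + d)/2 = -3/2 + (-8 + d)/2 = -3/2 + (-4 + d/2) = -11/2 + d/2)
F(42, -56) + J = (-11/2 + (½)*(-56)) - 25/2 = (-11/2 - 28) - 25/2 = -67/2 - 25/2 = -46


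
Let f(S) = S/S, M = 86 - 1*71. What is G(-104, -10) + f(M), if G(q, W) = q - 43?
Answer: -146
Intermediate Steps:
M = 15 (M = 86 - 71 = 15)
G(q, W) = -43 + q
f(S) = 1
G(-104, -10) + f(M) = (-43 - 104) + 1 = -147 + 1 = -146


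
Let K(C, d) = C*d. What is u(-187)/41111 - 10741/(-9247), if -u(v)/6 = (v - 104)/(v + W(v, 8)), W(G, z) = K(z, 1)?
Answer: 11289352381/9721065949 ≈ 1.1613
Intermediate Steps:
W(G, z) = z (W(G, z) = z*1 = z)
u(v) = -6*(-104 + v)/(8 + v) (u(v) = -6*(v - 104)/(v + 8) = -6*(-104 + v)/(8 + v))
u(-187)/41111 - 10741/(-9247) = (6*(104 - 1*(-187))/(8 - 187))/41111 - 10741/(-9247) = (6*(104 + 187)/(-179))*(1/41111) - 10741*(-1/9247) = (6*(-1/179)*291)*(1/41111) + 10741/9247 = -1746/179*1/41111 + 10741/9247 = -1746/7358869 + 10741/9247 = 11289352381/9721065949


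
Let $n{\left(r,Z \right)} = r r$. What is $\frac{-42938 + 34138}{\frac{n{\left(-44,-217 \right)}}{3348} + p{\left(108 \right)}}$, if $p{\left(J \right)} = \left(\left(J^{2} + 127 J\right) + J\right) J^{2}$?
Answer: $- \frac{1841400}{62208357817} \approx -2.9601 \cdot 10^{-5}$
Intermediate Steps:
$n{\left(r,Z \right)} = r^{2}$
$p{\left(J \right)} = J^{2} \left(J^{2} + 128 J\right)$ ($p{\left(J \right)} = \left(J^{2} + 128 J\right) J^{2} = J^{2} \left(J^{2} + 128 J\right)$)
$\frac{-42938 + 34138}{\frac{n{\left(-44,-217 \right)}}{3348} + p{\left(108 \right)}} = \frac{-42938 + 34138}{\frac{\left(-44\right)^{2}}{3348} + 108^{3} \left(128 + 108\right)} = - \frac{8800}{1936 \cdot \frac{1}{3348} + 1259712 \cdot 236} = - \frac{8800}{\frac{484}{837} + 297292032} = - \frac{8800}{\frac{248833431268}{837}} = \left(-8800\right) \frac{837}{248833431268} = - \frac{1841400}{62208357817}$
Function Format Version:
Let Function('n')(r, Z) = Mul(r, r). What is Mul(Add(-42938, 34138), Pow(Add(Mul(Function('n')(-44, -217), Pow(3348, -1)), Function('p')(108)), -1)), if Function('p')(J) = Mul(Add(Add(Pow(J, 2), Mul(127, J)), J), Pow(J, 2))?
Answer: Rational(-1841400, 62208357817) ≈ -2.9601e-5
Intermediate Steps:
Function('n')(r, Z) = Pow(r, 2)
Function('p')(J) = Mul(Pow(J, 2), Add(Pow(J, 2), Mul(128, J))) (Function('p')(J) = Mul(Add(Pow(J, 2), Mul(128, J)), Pow(J, 2)) = Mul(Pow(J, 2), Add(Pow(J, 2), Mul(128, J))))
Mul(Add(-42938, 34138), Pow(Add(Mul(Function('n')(-44, -217), Pow(3348, -1)), Function('p')(108)), -1)) = Mul(Add(-42938, 34138), Pow(Add(Mul(Pow(-44, 2), Pow(3348, -1)), Mul(Pow(108, 3), Add(128, 108))), -1)) = Mul(-8800, Pow(Add(Mul(1936, Rational(1, 3348)), Mul(1259712, 236)), -1)) = Mul(-8800, Pow(Add(Rational(484, 837), 297292032), -1)) = Mul(-8800, Pow(Rational(248833431268, 837), -1)) = Mul(-8800, Rational(837, 248833431268)) = Rational(-1841400, 62208357817)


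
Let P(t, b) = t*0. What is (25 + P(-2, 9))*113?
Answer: 2825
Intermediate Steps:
P(t, b) = 0
(25 + P(-2, 9))*113 = (25 + 0)*113 = 25*113 = 2825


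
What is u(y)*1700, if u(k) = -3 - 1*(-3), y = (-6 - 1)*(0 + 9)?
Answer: 0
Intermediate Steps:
y = -63 (y = -7*9 = -63)
u(k) = 0 (u(k) = -3 + 3 = 0)
u(y)*1700 = 0*1700 = 0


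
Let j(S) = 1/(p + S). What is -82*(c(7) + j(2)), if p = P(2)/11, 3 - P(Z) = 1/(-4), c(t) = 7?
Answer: -61582/101 ≈ -609.72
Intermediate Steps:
P(Z) = 13/4 (P(Z) = 3 - 1/(-4) = 3 - 1*(-¼) = 3 + ¼ = 13/4)
p = 13/44 (p = (13/4)/11 = (13/4)*(1/11) = 13/44 ≈ 0.29545)
j(S) = 1/(13/44 + S)
-82*(c(7) + j(2)) = -82*(7 + 44/(13 + 44*2)) = -82*(7 + 44/(13 + 88)) = -82*(7 + 44/101) = -82*751/101 = -61582/101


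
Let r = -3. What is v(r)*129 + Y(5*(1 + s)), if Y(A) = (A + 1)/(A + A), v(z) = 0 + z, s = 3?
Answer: -15459/40 ≈ -386.48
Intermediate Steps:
v(z) = z
Y(A) = (1 + A)/(2*A) (Y(A) = (1 + A)/((2*A)) = (1 + A)*(1/(2*A)) = (1 + A)/(2*A))
v(r)*129 + Y(5*(1 + s)) = -3*129 + (1 + 5*(1 + 3))/(2*((5*(1 + 3)))) = -387 + (1 + 5*4)/(2*((5*4))) = -387 + (½)*(1 + 20)/20 = -387 + (½)*(1/20)*21 = -387 + 21/40 = -15459/40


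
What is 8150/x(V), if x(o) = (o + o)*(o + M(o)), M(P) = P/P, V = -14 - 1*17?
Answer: 815/186 ≈ 4.3817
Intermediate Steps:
V = -31 (V = -14 - 17 = -31)
M(P) = 1
x(o) = 2*o*(1 + o) (x(o) = (o + o)*(o + 1) = (2*o)*(1 + o) = 2*o*(1 + o))
8150/x(V) = 8150/((2*(-31)*(1 - 31))) = 8150/((2*(-31)*(-30))) = 8150/1860 = 8150*(1/1860) = 815/186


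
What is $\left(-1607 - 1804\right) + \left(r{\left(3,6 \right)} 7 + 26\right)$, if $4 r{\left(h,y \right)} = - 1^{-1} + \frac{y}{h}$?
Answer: $- \frac{13533}{4} \approx -3383.3$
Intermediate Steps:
$r{\left(h,y \right)} = - \frac{1}{4} + \frac{y}{4 h}$ ($r{\left(h,y \right)} = \frac{- 1^{-1} + \frac{y}{h}}{4} = \frac{\left(-1\right) 1 + \frac{y}{h}}{4} = \frac{-1 + \frac{y}{h}}{4} = - \frac{1}{4} + \frac{y}{4 h}$)
$\left(-1607 - 1804\right) + \left(r{\left(3,6 \right)} 7 + 26\right) = \left(-1607 - 1804\right) + \left(\frac{6 - 3}{4 \cdot 3} \cdot 7 + 26\right) = -3411 + \left(\frac{1}{4} \cdot \frac{1}{3} \left(6 - 3\right) 7 + 26\right) = -3411 + \left(\frac{1}{4} \cdot \frac{1}{3} \cdot 3 \cdot 7 + 26\right) = -3411 + \left(\frac{1}{4} \cdot 7 + 26\right) = -3411 + \left(\frac{7}{4} + 26\right) = -3411 + \frac{111}{4} = - \frac{13533}{4}$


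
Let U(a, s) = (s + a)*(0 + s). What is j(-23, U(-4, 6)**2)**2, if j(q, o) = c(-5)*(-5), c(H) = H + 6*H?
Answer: 30625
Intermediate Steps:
c(H) = 7*H
U(a, s) = s*(a + s) (U(a, s) = (a + s)*s = s*(a + s))
j(q, o) = 175 (j(q, o) = (7*(-5))*(-5) = -35*(-5) = 175)
j(-23, U(-4, 6)**2)**2 = 175**2 = 30625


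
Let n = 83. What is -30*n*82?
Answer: -204180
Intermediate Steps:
-30*n*82 = -30*83*82 = -2490*82 = -204180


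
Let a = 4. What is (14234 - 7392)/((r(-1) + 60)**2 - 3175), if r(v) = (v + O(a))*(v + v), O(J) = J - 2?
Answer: 6842/189 ≈ 36.201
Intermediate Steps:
O(J) = -2 + J
r(v) = 2*v*(2 + v) (r(v) = (v + (-2 + 4))*(v + v) = (v + 2)*(2*v) = (2 + v)*(2*v) = 2*v*(2 + v))
(14234 - 7392)/((r(-1) + 60)**2 - 3175) = (14234 - 7392)/((2*(-1)*(2 - 1) + 60)**2 - 3175) = 6842/((2*(-1)*1 + 60)**2 - 3175) = 6842/((-2 + 60)**2 - 3175) = 6842/(58**2 - 3175) = 6842/(3364 - 3175) = 6842/189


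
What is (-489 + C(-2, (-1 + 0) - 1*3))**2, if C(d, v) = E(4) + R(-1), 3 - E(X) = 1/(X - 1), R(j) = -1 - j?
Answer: 2128681/9 ≈ 2.3652e+5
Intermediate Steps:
E(X) = 3 - 1/(-1 + X) (E(X) = 3 - 1/(X - 1) = 3 - 1/(-1 + X))
C(d, v) = 8/3 (C(d, v) = (-4 + 3*4)/(-1 + 4) + (-1 - 1*(-1)) = (-4 + 12)/3 + (-1 + 1) = (1/3)*8 + 0 = 8/3 + 0 = 8/3)
(-489 + C(-2, (-1 + 0) - 1*3))**2 = (-489 + 8/3)**2 = (-1459/3)**2 = 2128681/9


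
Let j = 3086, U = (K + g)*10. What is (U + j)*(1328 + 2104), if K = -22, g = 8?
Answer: 10110672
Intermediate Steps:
U = -140 (U = (-22 + 8)*10 = -14*10 = -140)
(U + j)*(1328 + 2104) = (-140 + 3086)*(1328 + 2104) = 2946*3432 = 10110672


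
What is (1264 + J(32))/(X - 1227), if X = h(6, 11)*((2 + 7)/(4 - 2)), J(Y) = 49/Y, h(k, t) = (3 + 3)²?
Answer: -13499/11360 ≈ -1.1883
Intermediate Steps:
h(k, t) = 36 (h(k, t) = 6² = 36)
X = 162 (X = 36*((2 + 7)/(4 - 2)) = 36*(9/2) = 162)
(1264 + J(32))/(X - 1227) = (1264 + 49/32)/(162 - 1227) = (1264 + 49*(1/32))/(-1065) = (1264 + 49/32)*(-1/1065) = (40497/32)*(-1/1065) = -13499/11360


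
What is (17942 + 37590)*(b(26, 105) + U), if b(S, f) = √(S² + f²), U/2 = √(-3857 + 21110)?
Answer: 55532*√11701 + 999576*√213 ≈ 2.0595e+7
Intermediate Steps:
U = 18*√213 (U = 2*√(-3857 + 21110) = 2*√17253 = 2*(9*√213) = 18*√213 ≈ 262.70)
(17942 + 37590)*(b(26, 105) + U) = (17942 + 37590)*(√(26² + 105²) + 18*√213) = 55532*(√(676 + 11025) + 18*√213) = 55532*(√11701 + 18*√213) = 55532*√11701 + 999576*√213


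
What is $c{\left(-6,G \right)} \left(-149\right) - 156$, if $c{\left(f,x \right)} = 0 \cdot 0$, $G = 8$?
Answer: $-156$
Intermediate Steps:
$c{\left(f,x \right)} = 0$
$c{\left(-6,G \right)} \left(-149\right) - 156 = 0 \left(-149\right) - 156 = 0 - 156 = -156$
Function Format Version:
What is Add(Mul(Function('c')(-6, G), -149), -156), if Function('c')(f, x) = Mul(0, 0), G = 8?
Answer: -156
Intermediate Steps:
Function('c')(f, x) = 0
Add(Mul(Function('c')(-6, G), -149), -156) = Add(Mul(0, -149), -156) = Add(0, -156) = -156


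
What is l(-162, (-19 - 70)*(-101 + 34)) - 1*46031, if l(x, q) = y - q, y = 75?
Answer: -51919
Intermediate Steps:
l(x, q) = 75 - q
l(-162, (-19 - 70)*(-101 + 34)) - 1*46031 = (75 - (-19 - 70)*(-101 + 34)) - 1*46031 = (75 - (-89)*(-67)) - 46031 = (75 - 1*5963) - 46031 = (75 - 5963) - 46031 = -5888 - 46031 = -51919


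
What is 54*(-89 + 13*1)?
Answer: -4104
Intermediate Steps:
54*(-89 + 13*1) = 54*(-89 + 13) = 54*(-76) = -4104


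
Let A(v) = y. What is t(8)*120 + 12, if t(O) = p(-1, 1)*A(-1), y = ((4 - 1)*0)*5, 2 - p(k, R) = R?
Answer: 12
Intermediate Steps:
p(k, R) = 2 - R
y = 0 (y = (3*0)*5 = 0*5 = 0)
A(v) = 0
t(O) = 0 (t(O) = (2 - 1*1)*0 = (2 - 1)*0 = 1*0 = 0)
t(8)*120 + 12 = 0*120 + 12 = 0 + 12 = 12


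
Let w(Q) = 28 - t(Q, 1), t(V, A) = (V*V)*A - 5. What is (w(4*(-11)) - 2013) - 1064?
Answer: -4980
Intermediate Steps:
t(V, A) = -5 + A*V**2 (t(V, A) = V**2*A - 5 = A*V**2 - 5 = -5 + A*V**2)
w(Q) = 33 - Q**2 (w(Q) = 28 - (-5 + 1*Q**2) = 28 - (-5 + Q**2) = 28 + (5 - Q**2) = 33 - Q**2)
(w(4*(-11)) - 2013) - 1064 = ((33 - (4*(-11))**2) - 2013) - 1064 = ((33 - 1*(-44)**2) - 2013) - 1064 = ((33 - 1*1936) - 2013) - 1064 = ((33 - 1936) - 2013) - 1064 = (-1903 - 2013) - 1064 = -3916 - 1064 = -4980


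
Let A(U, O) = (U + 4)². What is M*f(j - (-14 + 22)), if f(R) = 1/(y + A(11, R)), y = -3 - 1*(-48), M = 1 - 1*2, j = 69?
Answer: -1/270 ≈ -0.0037037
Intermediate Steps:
M = -1 (M = 1 - 2 = -1)
A(U, O) = (4 + U)²
y = 45 (y = -3 + 48 = 45)
f(R) = 1/270 (f(R) = 1/(45 + (4 + 11)²) = 1/(45 + 15²) = 1/(45 + 225) = 1/270)
M*f(j - (-14 + 22)) = -1*1/270 = -1/270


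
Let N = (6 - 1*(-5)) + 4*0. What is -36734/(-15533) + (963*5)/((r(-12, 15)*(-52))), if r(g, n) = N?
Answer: -53779547/8884876 ≈ -6.0529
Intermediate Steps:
N = 11 (N = (6 + 5) + 0 = 11 + 0 = 11)
r(g, n) = 11
-36734/(-15533) + (963*5)/((r(-12, 15)*(-52))) = -36734/(-15533) + (963*5)/((11*(-52))) = -36734*(-1/15533) + 4815/(-572) = 36734/15533 + 4815*(-1/572) = 36734/15533 - 4815/572 = -53779547/8884876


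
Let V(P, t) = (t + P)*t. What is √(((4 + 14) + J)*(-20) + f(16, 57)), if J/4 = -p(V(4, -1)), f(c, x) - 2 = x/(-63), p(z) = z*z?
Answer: √159243/21 ≈ 19.003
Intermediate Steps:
V(P, t) = t*(P + t) (V(P, t) = (P + t)*t = t*(P + t))
p(z) = z²
f(c, x) = 2 - x/63 (f(c, x) = 2 + x/(-63) = 2 + x*(-1/63) = 2 - x/63)
J = -36 (J = 4*(-(-(4 - 1))²) = 4*(-(-1*3)²) = 4*(-1*(-3)²) = 4*(-1*9) = 4*(-9) = -36)
√(((4 + 14) + J)*(-20) + f(16, 57)) = √(((4 + 14) - 36)*(-20) + (2 - 1/63*57)) = √((18 - 36)*(-20) + (2 - 19/21)) = √(-18*(-20) + 23/21) = √(360 + 23/21) = √(7583/21) = √159243/21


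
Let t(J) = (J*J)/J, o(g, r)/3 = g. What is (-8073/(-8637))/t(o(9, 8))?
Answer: 299/8637 ≈ 0.034618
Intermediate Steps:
o(g, r) = 3*g
t(J) = J (t(J) = J²/J = J)
(-8073/(-8637))/t(o(9, 8)) = (-8073/(-8637))/((3*9)) = -8073*(-1/8637)/27 = (2691/2879)*(1/27) = 299/8637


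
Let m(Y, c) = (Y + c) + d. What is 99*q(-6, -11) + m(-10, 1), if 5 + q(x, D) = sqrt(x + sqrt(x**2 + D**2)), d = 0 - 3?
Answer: -507 + 99*sqrt(-6 + sqrt(157)) ≈ -254.02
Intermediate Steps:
d = -3
q(x, D) = -5 + sqrt(x + sqrt(D**2 + x**2)) (q(x, D) = -5 + sqrt(x + sqrt(x**2 + D**2)) = -5 + sqrt(x + sqrt(D**2 + x**2)))
m(Y, c) = -3 + Y + c (m(Y, c) = (Y + c) - 3 = -3 + Y + c)
99*q(-6, -11) + m(-10, 1) = 99*(-5 + sqrt(-6 + sqrt((-11)**2 + (-6)**2))) + (-3 - 10 + 1) = 99*(-5 + sqrt(-6 + sqrt(121 + 36))) - 12 = 99*(-5 + sqrt(-6 + sqrt(157))) - 12 = (-495 + 99*sqrt(-6 + sqrt(157))) - 12 = -507 + 99*sqrt(-6 + sqrt(157))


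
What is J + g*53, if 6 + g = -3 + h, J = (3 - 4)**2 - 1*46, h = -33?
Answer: -2271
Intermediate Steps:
J = -45 (J = (-1)**2 - 46 = 1 - 46 = -45)
g = -42 (g = -6 + (-3 - 33) = -6 - 36 = -42)
J + g*53 = -45 - 42*53 = -45 - 2226 = -2271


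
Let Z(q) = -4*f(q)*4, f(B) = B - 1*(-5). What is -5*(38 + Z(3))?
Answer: 450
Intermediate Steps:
f(B) = 5 + B (f(B) = B + 5 = 5 + B)
Z(q) = -80 - 16*q (Z(q) = -4*(5 + q)*4 = (-20 - 4*q)*4 = -80 - 16*q)
-5*(38 + Z(3)) = -5*(38 + (-80 - 16*3)) = -5*(38 + (-80 - 48)) = -5*(38 - 128) = -5*(-90) = 450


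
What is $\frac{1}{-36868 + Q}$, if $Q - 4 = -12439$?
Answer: $- \frac{1}{49303} \approx -2.0283 \cdot 10^{-5}$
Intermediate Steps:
$Q = -12435$ ($Q = 4 - 12439 = -12435$)
$\frac{1}{-36868 + Q} = \frac{1}{-36868 - 12435} = \frac{1}{-49303} = - \frac{1}{49303}$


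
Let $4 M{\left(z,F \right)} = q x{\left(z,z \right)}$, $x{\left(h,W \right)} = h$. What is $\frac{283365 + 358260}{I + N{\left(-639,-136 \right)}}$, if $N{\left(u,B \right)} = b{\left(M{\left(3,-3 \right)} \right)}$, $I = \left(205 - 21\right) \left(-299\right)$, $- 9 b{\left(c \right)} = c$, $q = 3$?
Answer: $- \frac{171100}{14671} \approx -11.662$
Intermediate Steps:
$M{\left(z,F \right)} = \frac{3 z}{4}$
$b{\left(c \right)} = - \frac{c}{9}$
$I = -55016$ ($I = 184 \left(-299\right) = -55016$)
$N{\left(u,B \right)} = - \frac{1}{4}$ ($N{\left(u,B \right)} = - \frac{\frac{3}{4} \cdot 3}{9} = \left(- \frac{1}{9}\right) \frac{9}{4} = - \frac{1}{4}$)
$\frac{283365 + 358260}{I + N{\left(-639,-136 \right)}} = \frac{283365 + 358260}{-55016 - \frac{1}{4}} = \frac{641625}{- \frac{220065}{4}} = 641625 \left(- \frac{4}{220065}\right) = - \frac{171100}{14671}$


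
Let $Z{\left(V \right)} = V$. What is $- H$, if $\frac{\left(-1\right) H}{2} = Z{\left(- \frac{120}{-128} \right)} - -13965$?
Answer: $\frac{223455}{8} \approx 27932.0$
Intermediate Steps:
$H = - \frac{223455}{8}$ ($H = - 2 \left(- \frac{120}{-128} - -13965\right) = - 2 \left(\left(-120\right) \left(- \frac{1}{128}\right) + 13965\right) = - 2 \left(\frac{15}{16} + 13965\right) = \left(-2\right) \frac{223455}{16} = - \frac{223455}{8} \approx -27932.0$)
$- H = \left(-1\right) \left(- \frac{223455}{8}\right) = \frac{223455}{8}$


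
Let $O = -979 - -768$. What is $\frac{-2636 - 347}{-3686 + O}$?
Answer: $\frac{2983}{3897} \approx 0.76546$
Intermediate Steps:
$O = -211$ ($O = -979 + 768 = -211$)
$\frac{-2636 - 347}{-3686 + O} = \frac{-2636 - 347}{-3686 - 211} = - \frac{2983}{-3897} = \left(-2983\right) \left(- \frac{1}{3897}\right) = \frac{2983}{3897}$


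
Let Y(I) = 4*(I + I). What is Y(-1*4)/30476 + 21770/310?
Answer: 16586315/236189 ≈ 70.225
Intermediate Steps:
Y(I) = 8*I (Y(I) = 4*(2*I) = 8*I)
Y(-1*4)/30476 + 21770/310 = (8*(-1*4))/30476 + 21770/310 = (8*(-4))*(1/30476) + 21770*(1/310) = -32*1/30476 + 2177/31 = -8/7619 + 2177/31 = 16586315/236189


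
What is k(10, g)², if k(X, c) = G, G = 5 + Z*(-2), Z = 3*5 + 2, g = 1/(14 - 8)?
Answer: 841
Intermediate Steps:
g = ⅙ (g = 1/6 = ⅙ ≈ 0.16667)
Z = 17 (Z = 15 + 2 = 17)
G = -29 (G = 5 + 17*(-2) = 5 - 34 = -29)
k(X, c) = -29
k(10, g)² = (-29)² = 841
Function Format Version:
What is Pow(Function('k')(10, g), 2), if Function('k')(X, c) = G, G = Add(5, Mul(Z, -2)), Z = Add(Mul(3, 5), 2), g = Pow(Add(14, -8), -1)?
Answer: 841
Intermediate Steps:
g = Rational(1, 6) (g = Pow(6, -1) = Rational(1, 6) ≈ 0.16667)
Z = 17 (Z = Add(15, 2) = 17)
G = -29 (G = Add(5, Mul(17, -2)) = Add(5, -34) = -29)
Function('k')(X, c) = -29
Pow(Function('k')(10, g), 2) = Pow(-29, 2) = 841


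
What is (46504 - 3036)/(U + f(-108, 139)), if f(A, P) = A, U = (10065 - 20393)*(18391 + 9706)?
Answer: -10867/72546481 ≈ -0.00014979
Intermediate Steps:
U = -290185816 (U = -10328*28097 = -290185816)
(46504 - 3036)/(U + f(-108, 139)) = (46504 - 3036)/(-290185816 - 108) = 43468/(-290185924) = 43468*(-1/290185924) = -10867/72546481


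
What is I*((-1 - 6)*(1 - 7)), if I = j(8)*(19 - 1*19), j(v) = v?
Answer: 0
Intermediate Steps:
I = 0 (I = 8*(19 - 1*19) = 8*(19 - 19) = 8*0 = 0)
I*((-1 - 6)*(1 - 7)) = 0*((-1 - 6)*(1 - 7)) = 0*(-7*(-6)) = 0*42 = 0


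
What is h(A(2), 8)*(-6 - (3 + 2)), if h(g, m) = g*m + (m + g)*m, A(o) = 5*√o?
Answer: -704 - 880*√2 ≈ -1948.5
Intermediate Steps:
h(g, m) = g*m + m*(g + m) (h(g, m) = g*m + (g + m)*m = g*m + m*(g + m))
h(A(2), 8)*(-6 - (3 + 2)) = (8*(8 + 2*(5*√2)))*(-6 - (3 + 2)) = (8*(8 + 10*√2))*(-6 - 1*5) = (64 + 80*√2)*(-6 - 5) = (64 + 80*√2)*(-11) = -704 - 880*√2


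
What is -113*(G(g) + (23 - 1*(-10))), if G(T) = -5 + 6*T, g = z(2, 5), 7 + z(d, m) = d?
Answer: 226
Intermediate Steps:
z(d, m) = -7 + d
g = -5 (g = -7 + 2 = -5)
-113*(G(g) + (23 - 1*(-10))) = -113*((-5 + 6*(-5)) + (23 - 1*(-10))) = -113*((-5 - 30) + (23 + 10)) = -113*(-35 + 33) = -113*(-2) = 226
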